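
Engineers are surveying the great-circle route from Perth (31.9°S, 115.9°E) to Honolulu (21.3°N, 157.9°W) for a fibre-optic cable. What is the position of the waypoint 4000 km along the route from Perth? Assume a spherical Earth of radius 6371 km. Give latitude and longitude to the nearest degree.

Write both endpoints as unit vectors p₁, p₂ with components (cos φ cos λ, cos φ sin λ, sin φ).
The central angle between the endpoints is δ = arccos(p₁·p₂) ≈ 1.711 rad (98.0°). The total great-circle distance is δ·R ≈ 1.711 × 6371 ≈ 10899 km, so the target fraction is f = 4000/10899 ≈ 0.367.
Interpolate at f ≈ 0.367 with slerp weights a = sin((1−f)δ)/sin δ ≈ 0.892, b = sin(fδ)/sin δ ≈ 0.593.
p = a·p₁ + b·p₂ ≈ (-0.843, 0.473, -0.256); φ = arcsin(p_z) ≈ -14.83°, λ = atan2(p_y, p_x) ≈ 150.68°.

≈ 15°S, 151°E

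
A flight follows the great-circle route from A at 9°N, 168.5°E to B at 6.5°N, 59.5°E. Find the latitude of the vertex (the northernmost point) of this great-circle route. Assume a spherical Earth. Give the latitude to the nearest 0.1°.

The great circle lies in the plane with unit normal n̂ = (p₁ × p₂)/|p₁ × p₂|.
Here n̂_z ≈ -0.973; the vertex latitude is φ_max = arccos|n̂_z| ≈ 13.3°.
Check via Clairaut: cos φ_max = |cos φ₁| · sin C = cos(9.0°)·sin(80.2°) ≈ 0.973, again giving ≈ 13.3°.

≈ 13.3°N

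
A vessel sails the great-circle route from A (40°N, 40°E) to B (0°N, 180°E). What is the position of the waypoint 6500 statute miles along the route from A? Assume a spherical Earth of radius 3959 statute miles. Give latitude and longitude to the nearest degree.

≈ (25°N, 159°E)

Write both endpoints as unit vectors p₁, p₂ with components (cos φ cos λ, cos φ sin λ, sin φ).
The central angle between the endpoints is δ = arccos(p₁·p₂) ≈ 2.198 rad (125.9°). The total great-circle distance is δ·R ≈ 2.198 × 3959 ≈ 8702 mi, so the target fraction is f = 6500/8702 ≈ 0.747.
Interpolate at f ≈ 0.747 with slerp weights a = sin((1−f)δ)/sin δ ≈ 0.652, b = sin(fδ)/sin δ ≈ 1.232.
p = a·p₁ + b·p₂ ≈ (-0.849, 0.321, 0.419); φ = arcsin(p_z) ≈ 24.77°, λ = atan2(p_y, p_x) ≈ 159.30°.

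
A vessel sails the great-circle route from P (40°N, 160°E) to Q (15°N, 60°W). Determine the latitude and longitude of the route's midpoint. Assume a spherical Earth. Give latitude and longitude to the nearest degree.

≈ (55°N, 112°W)

Write both endpoints as unit vectors p₁, p₂ with components (cos φ cos λ, cos φ sin λ, sin φ).
The central angle between the endpoints is δ = arccos(p₁·p₂) ≈ 1.983 rad (113.6°).
Interpolate at f = 1/2 with slerp weights a = sin((1−f)δ)/sin δ ≈ 0.913, b = sin(fδ)/sin δ ≈ 0.913.
p = a·p₁ + b·p₂ ≈ (-0.216, -0.525, 0.823); φ = arcsin(p_z) ≈ 55.42°, λ = atan2(p_y, p_x) ≈ -112.41°.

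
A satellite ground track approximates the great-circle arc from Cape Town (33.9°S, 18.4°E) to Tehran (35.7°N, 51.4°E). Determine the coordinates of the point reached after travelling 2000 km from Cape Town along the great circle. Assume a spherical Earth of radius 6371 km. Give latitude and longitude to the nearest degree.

≈ 18°S, 27°E

Convert each endpoint to a unit vector on the sphere (x = cos φ cos λ, y = cos φ sin λ, z = sin φ).
The central angle between the endpoints is δ = arccos(p₁·p₂) ≈ 1.329 rad (76.1°). The total great-circle distance is δ·R ≈ 1.329 × 6371 ≈ 8465 km, so the target fraction is f = 2000/8465 ≈ 0.236.
Interpolate at f ≈ 0.236 with slerp weights a = sin((1−f)δ)/sin δ ≈ 0.875, b = sin(fδ)/sin δ ≈ 0.318.
p = a·p₁ + b·p₂ ≈ (0.850, 0.431, -0.302); φ = arcsin(p_z) ≈ -17.60°, λ = atan2(p_y, p_x) ≈ 26.89°.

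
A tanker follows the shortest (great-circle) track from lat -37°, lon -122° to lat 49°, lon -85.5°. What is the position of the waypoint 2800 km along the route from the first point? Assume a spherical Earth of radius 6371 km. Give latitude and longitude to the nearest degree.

Write both endpoints as unit vectors p₁, p₂ with components (cos φ cos λ, cos φ sin λ, sin φ).
The central angle between the endpoints is δ = arccos(p₁·p₂) ≈ 1.604 rad (91.9°). The total great-circle distance is δ·R ≈ 1.604 × 6371 ≈ 10218 km, so the target fraction is f = 2800/10218 ≈ 0.274.
Interpolate at f ≈ 0.274 with slerp weights a = sin((1−f)δ)/sin δ ≈ 0.919, b = sin(fδ)/sin δ ≈ 0.426.
p = a·p₁ + b·p₂ ≈ (-0.367, -0.901, -0.232); φ = arcsin(p_z) ≈ -13.40°, λ = atan2(p_y, p_x) ≈ -112.17°.

≈ lat -13°, lon -112°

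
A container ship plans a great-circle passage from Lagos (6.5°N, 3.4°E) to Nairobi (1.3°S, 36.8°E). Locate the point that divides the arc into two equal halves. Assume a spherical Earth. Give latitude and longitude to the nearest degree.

Write both endpoints as unit vectors p₁, p₂ with components (cos φ cos λ, cos φ sin λ, sin φ).
The central angle between the endpoints is δ = arccos(p₁·p₂) ≈ 0.598 rad (34.2°).
Interpolate at f = 1/2 with slerp weights a = sin((1−f)δ)/sin δ ≈ 0.523, b = sin(fδ)/sin δ ≈ 0.523.
p = a·p₁ + b·p₂ ≈ (0.938, 0.344, 0.047); φ = arcsin(p_z) ≈ 2.71°, λ = atan2(p_y, p_x) ≈ 20.15°.

≈ 3°N, 20°E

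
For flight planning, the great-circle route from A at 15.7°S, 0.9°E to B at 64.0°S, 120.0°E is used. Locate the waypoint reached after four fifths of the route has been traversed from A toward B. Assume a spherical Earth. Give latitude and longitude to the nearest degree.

Convert each endpoint to a unit vector on the sphere (x = cos φ cos λ, y = cos φ sin λ, z = sin φ).
The central angle between the endpoints is δ = arccos(p₁·p₂) ≈ 1.533 rad (87.8°).
Interpolate at f = 4/5 with slerp weights a = sin((1−f)δ)/sin δ ≈ 0.302, b = sin(fδ)/sin δ ≈ 0.942.
p = a·p₁ + b·p₂ ≈ (0.084, 0.362, -0.928); φ = arcsin(p_z) ≈ -68.17°, λ = atan2(p_y, p_x) ≈ 76.90°.

≈ 68°S, 77°E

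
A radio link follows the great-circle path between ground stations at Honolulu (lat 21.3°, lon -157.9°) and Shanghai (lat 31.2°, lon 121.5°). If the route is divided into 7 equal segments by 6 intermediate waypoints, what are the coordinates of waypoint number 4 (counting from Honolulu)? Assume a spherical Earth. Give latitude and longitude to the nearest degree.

Write both endpoints as unit vectors p₁, p₂ with components (cos φ cos λ, cos φ sin λ, sin φ).
The central angle between the endpoints is δ = arccos(p₁·p₂) ≈ 1.247 rad (71.4°).
Interpolate at f = 4/7 with slerp weights a = sin((1−f)δ)/sin δ ≈ 0.537, b = sin(fδ)/sin δ ≈ 0.690.
p = a·p₁ + b·p₂ ≈ (-0.772, 0.315, 0.552); φ = arcsin(p_z) ≈ 33.53°, λ = atan2(p_y, p_x) ≈ 157.83°.

≈ lat 34°, lon 158°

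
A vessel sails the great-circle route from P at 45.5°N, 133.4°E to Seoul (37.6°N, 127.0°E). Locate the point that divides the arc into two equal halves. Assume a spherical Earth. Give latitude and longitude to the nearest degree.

From cos δ = sin φ₁ sin φ₂ + cos φ₁ cos φ₂ cos Δλ, the central angle is δ ≈ 0.161 rad (9.2°).
Interpolate at f = 1/2 with slerp weights a = sin((1−f)δ)/sin δ ≈ 0.502, b = sin(fδ)/sin δ ≈ 0.502.
p = a·p₁ + b·p₂ ≈ (-0.481, 0.573, 0.664); φ = arcsin(p_z) ≈ 41.59°, λ = atan2(p_y, p_x) ≈ 130.00°.

≈ 42°N, 130°E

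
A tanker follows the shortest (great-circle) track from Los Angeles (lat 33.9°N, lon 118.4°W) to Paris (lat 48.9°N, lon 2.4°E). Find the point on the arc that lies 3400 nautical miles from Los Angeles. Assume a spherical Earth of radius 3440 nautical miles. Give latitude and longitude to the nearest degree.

Write both endpoints as unit vectors p₁, p₂ with components (cos φ cos λ, cos φ sin λ, sin φ).
The central angle between the endpoints is δ = arccos(p₁·p₂) ≈ 1.429 rad (81.9°). The total great-circle distance is δ·R ≈ 1.429 × 3440 ≈ 4917 nmi, so the target fraction is f = 3400/4917 ≈ 0.691.
Interpolate at f ≈ 0.691 with slerp weights a = sin((1−f)δ)/sin δ ≈ 0.431, b = sin(fδ)/sin δ ≈ 0.844.
p = a·p₁ + b·p₂ ≈ (0.384, -0.292, 0.876); φ = arcsin(p_z) ≈ 61.18°, λ = atan2(p_y, p_x) ≈ -37.22°.

≈ lat 61°N, lon 37°W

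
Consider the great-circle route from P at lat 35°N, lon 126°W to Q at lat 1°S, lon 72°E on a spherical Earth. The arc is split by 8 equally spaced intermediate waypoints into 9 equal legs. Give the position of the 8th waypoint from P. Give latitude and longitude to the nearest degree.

Convert each endpoint to a unit vector on the sphere (x = cos φ cos λ, y = cos φ sin λ, z = sin φ).
The central angle between the endpoints is δ = arccos(p₁·p₂) ≈ 2.480 rad (142.1°).
Interpolate at f = 8/9 with slerp weights a = sin((1−f)δ)/sin δ ≈ 0.443, b = sin(fδ)/sin δ ≈ 1.312.
p = a·p₁ + b·p₂ ≈ (0.192, 0.954, 0.231); φ = arcsin(p_z) ≈ 13.36°, λ = atan2(p_y, p_x) ≈ 78.62°.

≈ lat 13°N, lon 79°E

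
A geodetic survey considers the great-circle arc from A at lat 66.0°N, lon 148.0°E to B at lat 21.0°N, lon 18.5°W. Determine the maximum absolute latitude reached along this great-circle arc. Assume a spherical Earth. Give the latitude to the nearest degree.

The great circle lies in the plane with unit normal n̂ = (p₁ × p₂)/|p₁ × p₂|.
Here n̂_z ≈ -0.089; the vertex latitude is φ_max = arccos|n̂_z| ≈ 84.9°.
Check via Clairaut: cos φ_max = |cos φ₁| · sin C = cos(66.0°)·sin(12.6°) ≈ 0.089, again giving ≈ 84.9°.

≈ 85°N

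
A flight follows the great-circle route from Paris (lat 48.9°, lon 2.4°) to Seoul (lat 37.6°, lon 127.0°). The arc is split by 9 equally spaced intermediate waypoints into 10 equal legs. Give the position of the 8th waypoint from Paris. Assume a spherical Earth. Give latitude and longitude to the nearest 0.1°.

Write both endpoints as unit vectors p₁, p₂ with components (cos φ cos λ, cos φ sin λ, sin φ).
The central angle between the endpoints is δ = arccos(p₁·p₂) ≈ 1.406 rad (80.6°).
Interpolate at f = 8/10 with slerp weights a = sin((1−f)δ)/sin δ ≈ 0.281, b = sin(fδ)/sin δ ≈ 0.915.
p = a·p₁ + b·p₂ ≈ (-0.251, 0.586, 0.770); φ = arcsin(p_z) ≈ 50.36°, λ = atan2(p_y, p_x) ≈ 113.20°.

≈ lat 50.4°, lon 113.2°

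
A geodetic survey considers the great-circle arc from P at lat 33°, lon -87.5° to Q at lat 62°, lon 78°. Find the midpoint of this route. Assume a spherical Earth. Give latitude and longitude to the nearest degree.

≈ lat 74°, lon -70°

Convert each endpoint to a unit vector on the sphere (x = cos φ cos λ, y = cos φ sin λ, z = sin φ).
The central angle between the endpoints is δ = arccos(p₁·p₂) ≈ 1.471 rad (84.3°).
Interpolate at f = 1/2 with slerp weights a = sin((1−f)δ)/sin δ ≈ 0.674, b = sin(fδ)/sin δ ≈ 0.674.
p = a·p₁ + b·p₂ ≈ (0.090, -0.255, 0.963); φ = arcsin(p_z) ≈ 74.28°, λ = atan2(p_y, p_x) ≈ -70.49°.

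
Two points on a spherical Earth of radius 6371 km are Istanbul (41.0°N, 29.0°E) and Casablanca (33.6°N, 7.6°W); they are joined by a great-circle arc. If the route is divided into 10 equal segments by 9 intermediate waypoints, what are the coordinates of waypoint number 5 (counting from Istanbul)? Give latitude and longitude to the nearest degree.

Write both endpoints as unit vectors p₁, p₂ with components (cos φ cos λ, cos φ sin λ, sin φ).
The central angle between the endpoints is δ = arccos(p₁·p₂) ≈ 0.520 rad (29.8°).
Interpolate at f = 5/10 with slerp weights a = sin((1−f)δ)/sin δ ≈ 0.517, b = sin(fδ)/sin δ ≈ 0.517.
p = a·p₁ + b·p₂ ≈ (0.769, 0.132, 0.626); φ = arcsin(p_z) ≈ 38.74°, λ = atan2(p_y, p_x) ≈ 9.77°.

≈ 39°N, 10°E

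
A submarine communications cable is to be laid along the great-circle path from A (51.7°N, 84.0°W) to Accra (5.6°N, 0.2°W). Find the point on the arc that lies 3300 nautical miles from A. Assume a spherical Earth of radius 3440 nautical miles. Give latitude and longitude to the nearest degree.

≈ (26°N, 18°W)

From cos δ = sin φ₁ sin φ₂ + cos φ₁ cos φ₂ cos Δλ, the central angle is δ ≈ 1.427 rad (81.8°). The total great-circle distance is δ·R ≈ 1.427 × 3440 ≈ 4909 nmi, so the target fraction is f = 3300/4909 ≈ 0.672.
Interpolate at f ≈ 0.672 with slerp weights a = sin((1−f)δ)/sin δ ≈ 0.456, b = sin(fδ)/sin δ ≈ 0.827.
p = a·p₁ + b·p₂ ≈ (0.853, -0.284, 0.438); φ = arcsin(p_z) ≈ 26.00°, λ = atan2(p_y, p_x) ≈ -18.40°.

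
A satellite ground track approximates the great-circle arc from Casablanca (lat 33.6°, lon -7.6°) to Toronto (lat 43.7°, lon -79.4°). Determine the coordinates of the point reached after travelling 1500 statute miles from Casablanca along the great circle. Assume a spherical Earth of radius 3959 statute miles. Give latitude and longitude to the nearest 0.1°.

Write both endpoints as unit vectors p₁, p₂ with components (cos φ cos λ, cos φ sin λ, sin φ).
The central angle between the endpoints is δ = arccos(p₁·p₂) ≈ 0.964 rad (55.2°). The total great-circle distance is δ·R ≈ 0.964 × 3959 ≈ 3816 mi, so the target fraction is f = 1500/3816 ≈ 0.393.
Interpolate at f ≈ 0.393 with slerp weights a = sin((1−f)δ)/sin δ ≈ 0.672, b = sin(fδ)/sin δ ≈ 0.450.
p = a·p₁ + b·p₂ ≈ (0.615, -0.394, 0.683); φ = arcsin(p_z) ≈ 43.09°, λ = atan2(p_y, p_x) ≈ -32.66°.

≈ lat 43.1°, lon -32.7°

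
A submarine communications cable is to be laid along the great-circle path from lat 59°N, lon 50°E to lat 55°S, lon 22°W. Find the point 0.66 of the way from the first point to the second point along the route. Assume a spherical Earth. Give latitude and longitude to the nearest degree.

Convert each endpoint to a unit vector on the sphere (x = cos φ cos λ, y = cos φ sin λ, z = sin φ).
The central angle between the endpoints is δ = arccos(p₁·p₂) ≈ 2.228 rad (127.7°).
Interpolate at f = 0.66 with slerp weights a = sin((1−f)δ)/sin δ ≈ 0.868, b = sin(fδ)/sin δ ≈ 1.257.
p = a·p₁ + b·p₂ ≈ (0.956, 0.072, -0.286); φ = arcsin(p_z) ≈ -16.59°, λ = atan2(p_y, p_x) ≈ 4.33°.

≈ lat 17°S, lon 4°E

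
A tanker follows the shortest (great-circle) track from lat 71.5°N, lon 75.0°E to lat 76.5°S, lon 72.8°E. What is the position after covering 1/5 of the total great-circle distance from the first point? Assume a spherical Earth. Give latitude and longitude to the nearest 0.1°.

≈ lat 41.9°N, lon 74.4°E

Write both endpoints as unit vectors p₁, p₂ with components (cos φ cos λ, cos φ sin λ, sin φ).
The central angle between the endpoints is δ = arccos(p₁·p₂) ≈ 2.583 rad (148.0°).
Interpolate at f = 1/5 with slerp weights a = sin((1−f)δ)/sin δ ≈ 1.660, b = sin(fδ)/sin δ ≈ 0.932.
p = a·p₁ + b·p₂ ≈ (0.201, 0.717, 0.668); φ = arcsin(p_z) ≈ 41.90°, λ = atan2(p_y, p_x) ≈ 74.36°.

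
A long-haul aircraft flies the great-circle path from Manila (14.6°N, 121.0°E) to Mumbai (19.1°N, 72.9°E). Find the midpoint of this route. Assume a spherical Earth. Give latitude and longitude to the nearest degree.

≈ (18°N, 97°E)

Write both endpoints as unit vectors p₁, p₂ with components (cos φ cos λ, cos φ sin λ, sin φ).
The central angle between the endpoints is δ = arccos(p₁·p₂) ≈ 0.805 rad (46.1°).
Interpolate at f = 1/2 with slerp weights a = sin((1−f)δ)/sin δ ≈ 0.543, b = sin(fδ)/sin δ ≈ 0.543.
p = a·p₁ + b·p₂ ≈ (-0.120, 0.942, 0.315); φ = arcsin(p_z) ≈ 18.35°, λ = atan2(p_y, p_x) ≈ 97.25°.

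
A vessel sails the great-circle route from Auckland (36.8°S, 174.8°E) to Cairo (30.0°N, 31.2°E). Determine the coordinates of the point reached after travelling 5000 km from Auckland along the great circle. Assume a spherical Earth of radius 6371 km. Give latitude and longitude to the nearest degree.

Convert each endpoint to a unit vector on the sphere (x = cos φ cos λ, y = cos φ sin λ, z = sin φ).
The central angle between the endpoints is δ = arccos(p₁·p₂) ≈ 2.602 rad (149.1°). The total great-circle distance is δ·R ≈ 2.602 × 6371 ≈ 16574 km, so the target fraction is f = 5000/16574 ≈ 0.302.
Interpolate at f ≈ 0.302 with slerp weights a = sin((1−f)δ)/sin δ ≈ 1.886, b = sin(fδ)/sin δ ≈ 1.374.
p = a·p₁ + b·p₂ ≈ (-0.486, 0.753, -0.443); φ = arcsin(p_z) ≈ -26.28°, λ = atan2(p_y, p_x) ≈ 122.83°.

≈ 26°S, 123°E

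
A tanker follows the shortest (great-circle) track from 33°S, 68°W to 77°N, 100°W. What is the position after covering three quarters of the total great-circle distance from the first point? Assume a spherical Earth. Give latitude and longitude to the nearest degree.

Convert each endpoint to a unit vector on the sphere (x = cos φ cos λ, y = cos φ sin λ, z = sin φ).
The central angle between the endpoints is δ = arccos(p₁·p₂) ≈ 1.951 rad (111.8°).
Interpolate at f = 3/4 with slerp weights a = sin((1−f)δ)/sin δ ≈ 0.504, b = sin(fδ)/sin δ ≈ 1.070.
p = a·p₁ + b·p₂ ≈ (0.117, -0.629, 0.768); φ = arcsin(p_z) ≈ 50.20°, λ = atan2(p_y, p_x) ≈ -79.50°.

≈ 50°N, 79°W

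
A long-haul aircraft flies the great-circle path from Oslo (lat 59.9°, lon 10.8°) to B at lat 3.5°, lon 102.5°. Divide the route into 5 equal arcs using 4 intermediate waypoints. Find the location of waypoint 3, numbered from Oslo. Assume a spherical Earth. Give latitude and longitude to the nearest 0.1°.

Write both endpoints as unit vectors p₁, p₂ with components (cos φ cos λ, cos φ sin λ, sin φ).
The central angle between the endpoints is δ = arccos(p₁·p₂) ≈ 1.533 rad (87.8°).
Interpolate at f = 3/5 with slerp weights a = sin((1−f)δ)/sin δ ≈ 0.576, b = sin(fδ)/sin δ ≈ 0.796.
p = a·p₁ + b·p₂ ≈ (0.112, 0.830, 0.547); φ = arcsin(p_z) ≈ 33.15°, λ = atan2(p_y, p_x) ≈ 82.33°.

≈ lat 33.1°, lon 82.3°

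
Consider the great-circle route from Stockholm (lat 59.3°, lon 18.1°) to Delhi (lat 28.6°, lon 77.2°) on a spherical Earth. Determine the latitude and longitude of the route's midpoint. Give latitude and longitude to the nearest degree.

≈ lat 48°, lon 56°

From cos δ = sin φ₁ sin φ₂ + cos φ₁ cos φ₂ cos Δλ, the central angle is δ ≈ 0.874 rad (50.1°).
Interpolate at f = 1/2 with slerp weights a = sin((1−f)δ)/sin δ ≈ 0.552, b = sin(fδ)/sin δ ≈ 0.552.
p = a·p₁ + b·p₂ ≈ (0.375, 0.560, 0.739); φ = arcsin(p_z) ≈ 47.62°, λ = atan2(p_y, p_x) ≈ 56.18°.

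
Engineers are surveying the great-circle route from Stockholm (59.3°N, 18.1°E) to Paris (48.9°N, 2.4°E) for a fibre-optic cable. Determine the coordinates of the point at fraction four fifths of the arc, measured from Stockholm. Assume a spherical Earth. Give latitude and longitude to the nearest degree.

≈ 51°N, 5°E

Convert each endpoint to a unit vector on the sphere (x = cos φ cos λ, y = cos φ sin λ, z = sin φ).
The central angle between the endpoints is δ = arccos(p₁·p₂) ≈ 0.241 rad (13.8°).
Interpolate at f = 4/5 with slerp weights a = sin((1−f)δ)/sin δ ≈ 0.202, b = sin(fδ)/sin δ ≈ 0.803.
p = a·p₁ + b·p₂ ≈ (0.625, 0.054, 0.779); φ = arcsin(p_z) ≈ 51.13°, λ = atan2(p_y, p_x) ≈ 4.95°.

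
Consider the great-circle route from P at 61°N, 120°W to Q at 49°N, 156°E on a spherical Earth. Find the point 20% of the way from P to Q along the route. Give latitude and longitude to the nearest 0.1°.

Write both endpoints as unit vectors p₁, p₂ with components (cos φ cos λ, cos φ sin λ, sin φ).
The central angle between the endpoints is δ = arccos(p₁·p₂) ≈ 0.805 rad (46.1°).
Interpolate at f = 0.20 with slerp weights a = sin((1−f)δ)/sin δ ≈ 0.833, b = sin(fδ)/sin δ ≈ 0.222.
p = a·p₁ + b·p₂ ≈ (-0.335, -0.290, 0.896); φ = arcsin(p_z) ≈ 63.68°, λ = atan2(p_y, p_x) ≈ -139.10°.

≈ 63.7°N, 139.1°W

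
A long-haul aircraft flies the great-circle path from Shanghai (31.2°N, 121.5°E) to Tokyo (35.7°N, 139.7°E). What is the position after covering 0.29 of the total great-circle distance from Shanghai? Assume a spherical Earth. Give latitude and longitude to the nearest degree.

The haversine formula gives a central angle δ ≈ 0.276 rad (15.8°) between the endpoints.
Interpolate at f = 0.29 with slerp weights a = sin((1−f)δ)/sin δ ≈ 0.714, b = sin(fδ)/sin δ ≈ 0.293.
p = a·p₁ + b·p₂ ≈ (-0.501, 0.675, 0.541); φ = arcsin(p_z) ≈ 32.77°, λ = atan2(p_y, p_x) ≈ 126.58°.

≈ (33°N, 127°E)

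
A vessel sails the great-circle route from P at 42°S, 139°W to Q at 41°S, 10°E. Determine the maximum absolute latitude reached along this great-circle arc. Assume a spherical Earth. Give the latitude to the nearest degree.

≈ 73°S

The great circle lies in the plane with unit normal n̂ = (p₁ × p₂)/|p₁ × p₂|.
Here n̂_z ≈ +0.289; the vertex latitude is φ_max = arccos|n̂_z| ≈ 73.2°.
Check via Clairaut: cos φ_max = |cos φ₁| · sin C = cos(42.0°)·sin(157.1°) ≈ 0.289, again giving ≈ 73.2°.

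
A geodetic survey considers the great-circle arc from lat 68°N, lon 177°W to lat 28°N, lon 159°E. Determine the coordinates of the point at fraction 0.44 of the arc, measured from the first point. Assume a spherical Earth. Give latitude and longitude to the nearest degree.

From cos δ = sin φ₁ sin φ₂ + cos φ₁ cos φ₂ cos Δλ, the central angle is δ ≈ 0.742 rad (42.5°).
Interpolate at f = 0.44 with slerp weights a = sin((1−f)δ)/sin δ ≈ 0.597, b = sin(fδ)/sin δ ≈ 0.475.
p = a·p₁ + b·p₂ ≈ (-0.615, 0.138, 0.777); φ = arcsin(p_z) ≈ 50.95°, λ = atan2(p_y, p_x) ≈ 167.31°.

≈ lat 51°N, lon 167°E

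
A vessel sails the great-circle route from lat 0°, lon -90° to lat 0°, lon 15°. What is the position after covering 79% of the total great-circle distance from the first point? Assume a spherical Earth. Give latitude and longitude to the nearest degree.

≈ lat 0°, lon -7°

Write both endpoints as unit vectors p₁, p₂ with components (cos φ cos λ, cos φ sin λ, sin φ).
The central angle between the endpoints is δ = arccos(p₁·p₂) ≈ 1.833 rad (105.0°).
Interpolate at f = 0.79 with slerp weights a = sin((1−f)δ)/sin δ ≈ 0.389, b = sin(fδ)/sin δ ≈ 1.027.
p = a·p₁ + b·p₂ ≈ (0.992, -0.123, 0.000); φ = arcsin(p_z) ≈ 0.00°, λ = atan2(p_y, p_x) ≈ -7.05°.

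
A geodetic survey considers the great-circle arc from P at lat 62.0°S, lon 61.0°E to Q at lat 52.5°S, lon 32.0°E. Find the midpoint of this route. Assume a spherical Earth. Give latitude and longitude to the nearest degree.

≈ lat 58°S, lon 45°E

The haversine formula gives a central angle δ ≈ 0.316 rad (18.1°) between the endpoints.
Interpolate at f = 1/2 with slerp weights a = sin((1−f)δ)/sin δ ≈ 0.506, b = sin(fδ)/sin δ ≈ 0.506.
p = a·p₁ + b·p₂ ≈ (0.377, 0.371, -0.849); φ = arcsin(p_z) ≈ -58.07°, λ = atan2(p_y, p_x) ≈ 44.59°.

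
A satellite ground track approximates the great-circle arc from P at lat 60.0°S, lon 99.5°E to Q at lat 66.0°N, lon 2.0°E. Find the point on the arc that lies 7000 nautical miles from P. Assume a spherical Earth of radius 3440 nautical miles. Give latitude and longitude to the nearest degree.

≈ lat 45°N, lon 37°E

Convert each endpoint to a unit vector on the sphere (x = cos φ cos λ, y = cos φ sin λ, z = sin φ).
The central angle between the endpoints is δ = arccos(p₁·p₂) ≈ 2.528 rad (144.9°). The total great-circle distance is δ·R ≈ 2.528 × 3440 ≈ 8697 nmi, so the target fraction is f = 7000/8697 ≈ 0.805.
Interpolate at f ≈ 0.805 with slerp weights a = sin((1−f)δ)/sin δ ≈ 0.823, b = sin(fδ)/sin δ ≈ 1.553.
p = a·p₁ + b·p₂ ≈ (0.564, 0.428, 0.707); φ = arcsin(p_z) ≈ 44.97°, λ = atan2(p_y, p_x) ≈ 37.20°.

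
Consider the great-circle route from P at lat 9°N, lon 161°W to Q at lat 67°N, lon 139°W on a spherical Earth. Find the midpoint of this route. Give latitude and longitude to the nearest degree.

≈ lat 38°N, lon 155°W

Convert each endpoint to a unit vector on the sphere (x = cos φ cos λ, y = cos φ sin λ, z = sin φ).
The central angle between the endpoints is δ = arccos(p₁·p₂) ≈ 1.045 rad (59.9°).
Interpolate at f = 1/2 with slerp weights a = sin((1−f)δ)/sin δ ≈ 0.577, b = sin(fδ)/sin δ ≈ 0.577.
p = a·p₁ + b·p₂ ≈ (-0.709, -0.333, 0.621); φ = arcsin(p_z) ≈ 38.42°, λ = atan2(p_y, p_x) ≈ -154.81°.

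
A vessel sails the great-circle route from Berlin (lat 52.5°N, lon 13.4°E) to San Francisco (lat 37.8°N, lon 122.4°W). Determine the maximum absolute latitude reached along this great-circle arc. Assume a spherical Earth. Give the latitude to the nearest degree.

≈ 70°N

The great circle lies in the plane with unit normal n̂ = (p₁ × p₂)/|p₁ × p₂|.
Here n̂_z ≈ -0.339; the vertex latitude is φ_max = arccos|n̂_z| ≈ 70.2°.
Check via Clairaut: cos φ_max = |cos φ₁| · sin C = cos(52.5°)·sin(33.8°) ≈ 0.339, again giving ≈ 70.2°.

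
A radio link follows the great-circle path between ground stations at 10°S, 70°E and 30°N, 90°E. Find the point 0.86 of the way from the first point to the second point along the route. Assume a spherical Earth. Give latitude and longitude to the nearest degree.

≈ 25°N, 87°E

Convert each endpoint to a unit vector on the sphere (x = cos φ cos λ, y = cos φ sin λ, z = sin φ).
The central angle between the endpoints is δ = arccos(p₁·p₂) ≈ 0.775 rad (44.4°).
Interpolate at f = 0.86 with slerp weights a = sin((1−f)δ)/sin δ ≈ 0.155, b = sin(fδ)/sin δ ≈ 0.884.
p = a·p₁ + b·p₂ ≈ (0.052, 0.908, 0.415); φ = arcsin(p_z) ≈ 24.51°, λ = atan2(p_y, p_x) ≈ 86.72°.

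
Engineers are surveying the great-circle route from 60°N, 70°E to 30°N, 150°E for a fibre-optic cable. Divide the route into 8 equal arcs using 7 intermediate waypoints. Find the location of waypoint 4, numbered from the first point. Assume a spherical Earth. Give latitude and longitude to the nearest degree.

The haversine formula gives a central angle δ ≈ 1.038 rad (59.5°) between the endpoints.
Interpolate at f = 4/8 with slerp weights a = sin((1−f)δ)/sin δ ≈ 0.576, b = sin(fδ)/sin δ ≈ 0.576.
p = a·p₁ + b·p₂ ≈ (-0.333, 0.520, 0.787); φ = arcsin(p_z) ≈ 51.86°, λ = atan2(p_y, p_x) ≈ 122.67°.

≈ 52°N, 123°E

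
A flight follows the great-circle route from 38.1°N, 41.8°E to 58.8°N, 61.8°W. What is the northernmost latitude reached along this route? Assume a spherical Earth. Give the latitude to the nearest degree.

The great circle lies in the plane with unit normal n̂ = (p₁ × p₂)/|p₁ × p₂|.
Here n̂_z ≈ -0.439; the vertex latitude is φ_max = arccos|n̂_z| ≈ 63.9°.

≈ 64°N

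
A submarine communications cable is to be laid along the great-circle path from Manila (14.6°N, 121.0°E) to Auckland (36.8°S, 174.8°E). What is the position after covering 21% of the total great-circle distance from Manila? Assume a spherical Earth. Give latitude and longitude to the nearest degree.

≈ (3°N, 131°E)

Convert each endpoint to a unit vector on the sphere (x = cos φ cos λ, y = cos φ sin λ, z = sin φ).
The central angle between the endpoints is δ = arccos(p₁·p₂) ≈ 1.259 rad (72.1°).
Interpolate at f = 0.21 with slerp weights a = sin((1−f)δ)/sin δ ≈ 0.881, b = sin(fδ)/sin δ ≈ 0.275.
p = a·p₁ + b·p₂ ≈ (-0.658, 0.751, 0.058); φ = arcsin(p_z) ≈ 3.30°, λ = atan2(p_y, p_x) ≈ 131.24°.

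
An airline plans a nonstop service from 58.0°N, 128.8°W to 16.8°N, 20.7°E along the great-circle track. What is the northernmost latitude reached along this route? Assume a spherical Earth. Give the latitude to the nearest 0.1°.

The great circle lies in the plane with unit normal n̂ = (p₁ × p₂)/|p₁ × p₂|.
Here n̂_z ≈ +0.262; the vertex latitude is φ_max = arccos|n̂_z| ≈ 74.8°.

≈ 74.8°N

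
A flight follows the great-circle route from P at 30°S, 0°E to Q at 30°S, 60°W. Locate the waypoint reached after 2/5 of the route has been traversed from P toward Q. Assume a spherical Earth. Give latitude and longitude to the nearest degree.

The haversine formula gives a central angle δ ≈ 0.896 rad (51.3°) between the endpoints.
Interpolate at f = 2/5 with slerp weights a = sin((1−f)δ)/sin δ ≈ 0.656, b = sin(fδ)/sin δ ≈ 0.449.
p = a·p₁ + b·p₂ ≈ (0.762, -0.337, -0.552); φ = arcsin(p_z) ≈ -33.54°, λ = atan2(p_y, p_x) ≈ -23.84°.

≈ 34°S, 24°W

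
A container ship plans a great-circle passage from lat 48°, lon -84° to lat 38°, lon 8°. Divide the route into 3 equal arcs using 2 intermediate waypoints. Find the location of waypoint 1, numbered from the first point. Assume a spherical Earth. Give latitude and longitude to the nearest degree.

Write both endpoints as unit vectors p₁, p₂ with components (cos φ cos λ, cos φ sin λ, sin φ).
The central angle between the endpoints is δ = arccos(p₁·p₂) ≈ 1.116 rad (64.0°).
Interpolate at f = 1/3 with slerp weights a = sin((1−f)δ)/sin δ ≈ 0.754, b = sin(fδ)/sin δ ≈ 0.405.
p = a·p₁ + b·p₂ ≈ (0.368, -0.457, 0.809); φ = arcsin(p_z) ≈ 54.03°, λ = atan2(p_y, p_x) ≈ -51.14°.

≈ lat 54°, lon -51°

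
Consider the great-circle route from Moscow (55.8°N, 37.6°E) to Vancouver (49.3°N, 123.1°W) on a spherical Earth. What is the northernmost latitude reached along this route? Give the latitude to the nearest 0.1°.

≈ 82.7°N

The great circle lies in the plane with unit normal n̂ = (p₁ × p₂)/|p₁ × p₂|.
Here n̂_z ≈ -0.126; the vertex latitude is φ_max = arccos|n̂_z| ≈ 82.7°.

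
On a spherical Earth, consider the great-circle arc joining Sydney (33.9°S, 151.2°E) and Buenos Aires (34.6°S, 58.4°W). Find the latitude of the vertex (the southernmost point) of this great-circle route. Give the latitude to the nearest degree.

≈ 69°S

The great circle lies in the plane with unit normal n̂ = (p₁ × p₂)/|p₁ × p₂|.
Here n̂_z ≈ +0.351; the vertex latitude is φ_max = arccos|n̂_z| ≈ 69.4°.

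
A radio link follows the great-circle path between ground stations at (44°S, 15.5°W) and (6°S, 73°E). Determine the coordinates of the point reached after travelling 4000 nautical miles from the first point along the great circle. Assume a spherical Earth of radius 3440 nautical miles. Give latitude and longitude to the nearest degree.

Convert each endpoint to a unit vector on the sphere (x = cos φ cos λ, y = cos φ sin λ, z = sin φ).
The central angle between the endpoints is δ = arccos(p₁·p₂) ≈ 1.479 rad (84.8°). The total great-circle distance is δ·R ≈ 1.479 × 3440 ≈ 5089 nmi, so the target fraction is f = 4000/5089 ≈ 0.786.
Interpolate at f ≈ 0.786 with slerp weights a = sin((1−f)δ)/sin δ ≈ 0.313, b = sin(fδ)/sin δ ≈ 0.922.
p = a·p₁ + b·p₂ ≈ (0.485, 0.817, -0.313); φ = arcsin(p_z) ≈ -18.27°, λ = atan2(p_y, p_x) ≈ 59.31°.

≈ (18°S, 59°E)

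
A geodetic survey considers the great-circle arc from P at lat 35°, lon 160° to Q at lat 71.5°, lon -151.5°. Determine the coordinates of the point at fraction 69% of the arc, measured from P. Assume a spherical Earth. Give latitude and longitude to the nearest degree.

Convert each endpoint to a unit vector on the sphere (x = cos φ cos λ, y = cos φ sin λ, z = sin φ).
The central angle between the endpoints is δ = arccos(p₁·p₂) ≈ 0.773 rad (44.3°).
Interpolate at f = 0.69 with slerp weights a = sin((1−f)δ)/sin δ ≈ 0.340, b = sin(fδ)/sin δ ≈ 0.728.
p = a·p₁ + b·p₂ ≈ (-0.465, -0.015, 0.885); φ = arcsin(p_z) ≈ 62.30°, λ = atan2(p_y, p_x) ≈ -178.15°.

≈ lat 62°, lon -178°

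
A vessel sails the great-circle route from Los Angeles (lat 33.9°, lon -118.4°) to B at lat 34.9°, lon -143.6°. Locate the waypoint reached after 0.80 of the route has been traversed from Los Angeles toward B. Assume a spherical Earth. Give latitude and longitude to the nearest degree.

Convert each endpoint to a unit vector on the sphere (x = cos φ cos λ, y = cos φ sin λ, z = sin φ).
The central angle between the endpoints is δ = arccos(p₁·p₂) ≈ 0.362 rad (20.8°).
Interpolate at f = 0.80 with slerp weights a = sin((1−f)δ)/sin δ ≈ 0.204, b = sin(fδ)/sin δ ≈ 0.806.
p = a·p₁ + b·p₂ ≈ (-0.613, -0.542, 0.575); φ = arcsin(p_z) ≈ 35.12°, λ = atan2(p_y, p_x) ≈ -138.54°.

≈ lat 35°, lon -139°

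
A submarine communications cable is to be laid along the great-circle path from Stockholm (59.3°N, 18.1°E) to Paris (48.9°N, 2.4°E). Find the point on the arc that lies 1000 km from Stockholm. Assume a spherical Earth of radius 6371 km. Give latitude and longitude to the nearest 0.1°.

Write both endpoints as unit vectors p₁, p₂ with components (cos φ cos λ, cos φ sin λ, sin φ).
The central angle between the endpoints is δ = arccos(p₁·p₂) ≈ 0.241 rad (13.8°). The total great-circle distance is δ·R ≈ 0.241 × 6371 ≈ 1537 km, so the target fraction is f = 1000/1537 ≈ 0.651.
Interpolate at f ≈ 0.651 with slerp weights a = sin((1−f)δ)/sin δ ≈ 0.352, b = sin(fδ)/sin δ ≈ 0.654.
p = a·p₁ + b·p₂ ≈ (0.601, 0.074, 0.796); φ = arcsin(p_z) ≈ 52.75°, λ = atan2(p_y, p_x) ≈ 7.01°.

≈ (52.8°N, 7.0°E)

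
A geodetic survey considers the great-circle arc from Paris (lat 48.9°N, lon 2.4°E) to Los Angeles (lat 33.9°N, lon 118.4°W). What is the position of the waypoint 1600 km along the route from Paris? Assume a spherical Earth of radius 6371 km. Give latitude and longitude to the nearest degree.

Write both endpoints as unit vectors p₁, p₂ with components (cos φ cos λ, cos φ sin λ, sin φ).
The central angle between the endpoints is δ = arccos(p₁·p₂) ≈ 1.429 rad (81.9°). The total great-circle distance is δ·R ≈ 1.429 × 6371 ≈ 9107 km, so the target fraction is f = 1600/9107 ≈ 0.176.
Interpolate at f ≈ 0.176 with slerp weights a = sin((1−f)δ)/sin δ ≈ 0.933, b = sin(fδ)/sin δ ≈ 0.251.
p = a·p₁ + b·p₂ ≈ (0.514, -0.158, 0.843); φ = arcsin(p_z) ≈ 57.49°, λ = atan2(p_y, p_x) ≈ -17.05°.

≈ lat 57°N, lon 17°W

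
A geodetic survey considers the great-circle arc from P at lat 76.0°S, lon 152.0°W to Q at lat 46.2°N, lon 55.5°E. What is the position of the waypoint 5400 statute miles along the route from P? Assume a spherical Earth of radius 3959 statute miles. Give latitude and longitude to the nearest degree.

Write both endpoints as unit vectors p₁, p₂ with components (cos φ cos λ, cos φ sin λ, sin φ).
The central angle between the endpoints is δ = arccos(p₁·p₂) ≈ 2.585 rad (148.1°). The total great-circle distance is δ·R ≈ 2.585 × 3959 ≈ 10232 mi, so the target fraction is f = 5400/10232 ≈ 0.528.
Interpolate at f ≈ 0.528 with slerp weights a = sin((1−f)δ)/sin δ ≈ 1.777, b = sin(fδ)/sin δ ≈ 1.851.
p = a·p₁ + b·p₂ ≈ (0.346, 0.854, -0.388); φ = arcsin(p_z) ≈ -22.82°, λ = atan2(p_y, p_x) ≈ 67.94°.

≈ lat 23°S, lon 68°E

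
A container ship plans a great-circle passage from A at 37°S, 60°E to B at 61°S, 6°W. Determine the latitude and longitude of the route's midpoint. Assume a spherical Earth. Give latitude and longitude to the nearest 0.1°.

≈ 53.6°S, 36.0°E

Convert each endpoint to a unit vector on the sphere (x = cos φ cos λ, y = cos φ sin λ, z = sin φ).
The central angle between the endpoints is δ = arccos(p₁·p₂) ≈ 0.818 rad (46.9°).
Interpolate at f = 1/2 with slerp weights a = sin((1−f)δ)/sin δ ≈ 0.545, b = sin(fδ)/sin δ ≈ 0.545.
p = a·p₁ + b·p₂ ≈ (0.480, 0.349, -0.805); φ = arcsin(p_z) ≈ -53.57°, λ = atan2(p_y, p_x) ≈ 36.02°.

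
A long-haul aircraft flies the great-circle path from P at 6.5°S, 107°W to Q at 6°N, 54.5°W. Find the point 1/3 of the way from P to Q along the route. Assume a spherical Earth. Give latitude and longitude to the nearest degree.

≈ 2°S, 89°W

Convert each endpoint to a unit vector on the sphere (x = cos φ cos λ, y = cos φ sin λ, z = sin φ).
The central angle between the endpoints is δ = arccos(p₁·p₂) ≈ 0.940 rad (53.9°).
Interpolate at f = 1/3 with slerp weights a = sin((1−f)δ)/sin δ ≈ 0.726, b = sin(fδ)/sin δ ≈ 0.382.
p = a·p₁ + b·p₂ ≈ (0.009, -0.999, -0.042); φ = arcsin(p_z) ≈ -2.43°, λ = atan2(p_y, p_x) ≈ -89.46°.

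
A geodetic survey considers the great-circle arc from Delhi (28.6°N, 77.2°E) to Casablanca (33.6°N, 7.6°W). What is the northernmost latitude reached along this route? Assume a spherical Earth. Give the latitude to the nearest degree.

≈ 39°N

The great circle lies in the plane with unit normal n̂ = (p₁ × p₂)/|p₁ × p₂|.
Here n̂_z ≈ -0.772; the vertex latitude is φ_max = arccos|n̂_z| ≈ 39.5°.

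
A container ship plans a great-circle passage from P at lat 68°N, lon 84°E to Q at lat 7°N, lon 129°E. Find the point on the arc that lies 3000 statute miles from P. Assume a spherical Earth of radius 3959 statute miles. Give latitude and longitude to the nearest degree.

≈ lat 30°N, lon 121°E

Write both endpoints as unit vectors p₁, p₂ with components (cos φ cos λ, cos φ sin λ, sin φ).
The central angle between the endpoints is δ = arccos(p₁·p₂) ≈ 1.185 rad (67.9°). The total great-circle distance is δ·R ≈ 1.185 × 3959 ≈ 4693 mi, so the target fraction is f = 3000/4693 ≈ 0.639.
Interpolate at f ≈ 0.639 with slerp weights a = sin((1−f)δ)/sin δ ≈ 0.448, b = sin(fδ)/sin δ ≈ 0.742.
p = a·p₁ + b·p₂ ≈ (-0.446, 0.739, 0.505); φ = arcsin(p_z) ≈ 30.36°, λ = atan2(p_y, p_x) ≈ 121.10°.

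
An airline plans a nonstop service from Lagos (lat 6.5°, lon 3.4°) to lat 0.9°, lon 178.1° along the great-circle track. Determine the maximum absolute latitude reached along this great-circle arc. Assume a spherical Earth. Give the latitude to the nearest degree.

The great circle lies in the plane with unit normal n̂ = (p₁ × p₂)/|p₁ × p₂|.
Here n̂_z ≈ +0.580; the vertex latitude is φ_max = arccos|n̂_z| ≈ 54.5°.
Check via Clairaut: cos φ_max = |cos φ₁| · sin C = cos(6.5°)·sin(35.7°) ≈ 0.580, again giving ≈ 54.5°.

≈ 55°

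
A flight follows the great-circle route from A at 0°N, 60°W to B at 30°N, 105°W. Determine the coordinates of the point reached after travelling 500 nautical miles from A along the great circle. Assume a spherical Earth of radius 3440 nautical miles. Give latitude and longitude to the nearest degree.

≈ 5°N, 66°W

Write both endpoints as unit vectors p₁, p₂ with components (cos φ cos λ, cos φ sin λ, sin φ).
The central angle between the endpoints is δ = arccos(p₁·p₂) ≈ 0.912 rad (52.2°). The total great-circle distance is δ·R ≈ 0.912 × 3440 ≈ 3136 nmi, so the target fraction is f = 500/3136 ≈ 0.159.
Interpolate at f ≈ 0.159 with slerp weights a = sin((1−f)δ)/sin δ ≈ 0.877, b = sin(fδ)/sin δ ≈ 0.183.
p = a·p₁ + b·p₂ ≈ (0.398, -0.913, 0.092); φ = arcsin(p_z) ≈ 5.26°, λ = atan2(p_y, p_x) ≈ -66.47°.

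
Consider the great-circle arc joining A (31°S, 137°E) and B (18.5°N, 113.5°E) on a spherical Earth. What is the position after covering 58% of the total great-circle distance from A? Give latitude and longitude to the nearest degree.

The haversine formula gives a central angle δ ≈ 0.950 rad (54.4°) between the endpoints.
Interpolate at f = 0.58 with slerp weights a = sin((1−f)δ)/sin δ ≈ 0.478, b = sin(fδ)/sin δ ≈ 0.644.
p = a·p₁ + b·p₂ ≈ (-0.543, 0.839, -0.042); φ = arcsin(p_z) ≈ -2.39°, λ = atan2(p_y, p_x) ≈ 122.90°.

≈ (2°S, 123°E)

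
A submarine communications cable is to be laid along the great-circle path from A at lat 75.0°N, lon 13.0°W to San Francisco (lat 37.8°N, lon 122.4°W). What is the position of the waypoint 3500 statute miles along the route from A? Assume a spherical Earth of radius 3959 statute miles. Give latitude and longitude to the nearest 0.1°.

≈ lat 45.2°N, lon 119.3°W

Convert each endpoint to a unit vector on the sphere (x = cos φ cos λ, y = cos φ sin λ, z = sin φ).
The central angle between the endpoints is δ = arccos(p₁·p₂) ≈ 1.019 rad (58.4°). The total great-circle distance is δ·R ≈ 1.019 × 3959 ≈ 4035 mi, so the target fraction is f = 3500/4035 ≈ 0.867.
Interpolate at f ≈ 0.867 with slerp weights a = sin((1−f)δ)/sin δ ≈ 0.158, b = sin(fδ)/sin δ ≈ 0.908.
p = a·p₁ + b·p₂ ≈ (-0.345, -0.615, 0.709); φ = arcsin(p_z) ≈ 45.18°, λ = atan2(p_y, p_x) ≈ -119.26°.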